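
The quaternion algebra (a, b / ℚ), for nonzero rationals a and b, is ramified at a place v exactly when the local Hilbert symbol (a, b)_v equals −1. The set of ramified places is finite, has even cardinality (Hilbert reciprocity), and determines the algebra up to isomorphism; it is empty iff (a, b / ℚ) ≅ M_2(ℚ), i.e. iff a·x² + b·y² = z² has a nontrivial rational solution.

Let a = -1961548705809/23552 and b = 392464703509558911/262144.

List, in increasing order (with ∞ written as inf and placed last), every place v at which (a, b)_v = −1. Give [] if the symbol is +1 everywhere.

[11, 43]

(a, b) ≡ (-23, 22231) mod (ℚ^×)²; places V = {2, 3, 7, 11, 23, 43, 47, ∞}.
(a,b)_3: α=4, u≡1; β=6, v≡1 (mod 3); (1|3)=+1, (1|3)=+1; sign (−1)^0·+1^6·+1^4 = +1.
(a,b)_23: α=-1, u≡22; β=0, v≡16 (mod 23); (22|23)=-1, (16|23)=+1; sign (−1)^0·-1^0·+1^-1 = +1.
(a,b)_11: α=2, u≡7; β=3, v≡8 (mod 11); (7|11)=-1, (8|11)=-1; sign (−1)^0·-1^3·-1^2 = -1.
(a,b)_∞: sgn(-23)=−, sgn(22231)=+, so +1.
(a,b)_7: α=2, u≡6; β=2, v≡6 (mod 7); (6|7)=-1, (6|7)=-1; sign (−1)^0·-1^2·-1^2 = +1.
(a,b)_2: α=-10, β=-18; u≡1, v≡7 (mod 8); ε(u)ε(v)=0·1, αω(v)=-10·0, βω(u)=-18·0; sum ≡ 0  ⇒  +1.
(a,b)_47: α=2, u≡28; β=3, v≡18 (mod 47); (28|47)=+1, (18|47)=+1; sign (−1)^0·+1^3·+1^2 = +1.
(a,b)_43: α=2, u≡19; β=3, v≡10 (mod 43); (19|43)=-1, (10|43)=+1; sign (−1)^0·-1^3·+1^2 = -1.
(-23, 22231 / ℚ) ramifies at {11, 43}: a division algebra.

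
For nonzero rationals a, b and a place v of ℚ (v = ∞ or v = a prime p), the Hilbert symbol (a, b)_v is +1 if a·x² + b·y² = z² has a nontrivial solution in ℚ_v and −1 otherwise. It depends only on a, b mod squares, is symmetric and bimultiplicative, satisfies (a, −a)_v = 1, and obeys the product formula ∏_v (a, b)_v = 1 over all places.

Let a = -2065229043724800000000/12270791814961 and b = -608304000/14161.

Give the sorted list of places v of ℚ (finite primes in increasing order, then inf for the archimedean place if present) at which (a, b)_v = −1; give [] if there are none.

Mod squares: a ≡ -2, b ≡ -380190. Check v ∈ {∞, 2, 3, 5, 7, 17, 19, 23, 29, 31}.
v=17: a=17^-6·(≡13), b=17^-2·(≡2) mod 17; (13|17)=+1, (2|17)=+1; (−1)^{-6·-2·8}·(+1)^-2·(+1)^-6 = +1.
v=23: a=23^-2·(≡22), b=23^1·(≡10) mod 23; (22|23)=-1, (10|23)=-1; (−1)^{-2·1·11}·(-1)^1·(-1)^-2 = -1.
v=19: a=19^2·(≡6), b=19^1·(≡17) mod 19; (6|19)=+1, (17|19)=+1; (−1)^{2·1·9}·(+1)^1·(+1)^2 = +1.
v=3: a=3^12·(≡1), b=3^1·(≡2) mod 3; (1|3)=+1, (2|3)=-1; (−1)^{12·1·1}·(+1)^1·(-1)^12 = +1.
v=29: a=29^2·(≡8), b=29^1·(≡15) mod 29; (8|29)=-1, (15|29)=-1; (−1)^{2·1·14}·(-1)^1·(-1)^2 = -1.
v=5: a=5^8·(≡2), b=5^3·(≡3) mod 5; (2|5)=-1, (3|5)=-1; (−1)^{8·3·2}·(-1)^3·(-1)^8 = -1.
v=∞: -2 < 0 and -380190 < 0  ⇒  (a,b)_∞ = -1.
v=31: a=31^-2·(≡23), b=31^0·(≡19) mod 31; (23|31)=-1, (19|31)=+1; (−1)^{-2·0·15}·(-1)^0·(+1)^-2 = +1.
v=7: a=7^0·(≡5), b=7^-2·(≡2) mod 7; (5|7)=-1, (2|7)=+1; (−1)^{0·-2·3}·(-1)^-2·(+1)^0 = +1.
v=2: v_2(a)=15, v_2(b)=7; units ≡ 7, 1 (mod 8); ε·ε+αω+βω = 1·0+15·0+7·0 ≡ 0  ⇒  (a,b)_2 = +1.
|Ram(-2, -380190)| = 4, even; anisotropic at {5, 23, 29, ∞}.

[5, 23, 29, inf]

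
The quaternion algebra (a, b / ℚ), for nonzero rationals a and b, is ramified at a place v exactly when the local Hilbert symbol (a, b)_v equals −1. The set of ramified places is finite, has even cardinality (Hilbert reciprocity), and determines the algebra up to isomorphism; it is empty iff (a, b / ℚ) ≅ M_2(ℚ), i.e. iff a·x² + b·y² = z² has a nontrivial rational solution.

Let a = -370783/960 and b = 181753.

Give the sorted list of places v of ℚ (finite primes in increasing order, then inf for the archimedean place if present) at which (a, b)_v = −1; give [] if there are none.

[5, 7, 13, 23, 31, 41]

(a, b) ≡ (-113505, 181753) mod (ℚ^×)²; places V = {2, 3, 5, 7, 11, 13, 23, 31, 41, 47, ∞}.
(a,b)_31: α=0, u≡23; β=1, v≡4 (mod 31); (23|31)=-1, (4|31)=+1; sign (−1)^0·-1^1·+1^0 = -1.
(a,b)_2: α=-6, β=0; u≡7, v≡1 (mod 8); ε(u)ε(v)=1·0, αω(v)=-6·0, βω(u)=0·0; sum ≡ 0  ⇒  +1.
(a,b)_47: α=1, u≡45; β=0, v≡4 (mod 47); (45|47)=-1, (4|47)=+1; sign (−1)^0·-1^0·+1^1 = +1.
(a,b)_41: α=0, u≡35; β=1, v≡5 (mod 41); (35|41)=-1, (5|41)=+1; sign (−1)^0·-1^1·+1^0 = -1.
(a,b)_13: α=0, u≡5; β=1, v≡6 (mod 13); (5|13)=-1, (6|13)=-1; sign (−1)^0·-1^1·-1^0 = -1.
(a,b)_7: α=3, u≡4; β=0, v≡5 (mod 7); (4|7)=+1, (5|7)=-1; sign (−1)^0·+1^0·-1^3 = -1.
(a,b)_11: α=0, u≡9; β=1, v≡1 (mod 11); (9|11)=+1, (1|11)=+1; sign (−1)^0·+1^1·+1^0 = +1.
(a,b)_23: α=1, u≡15; β=0, v≡7 (mod 23); (15|23)=-1, (7|23)=-1; sign (−1)^0·-1^0·-1^1 = -1.
(a,b)_∞: sgn(-113505)=−, sgn(181753)=+, so +1.
(a,b)_5: α=-1, u≡1; β=0, v≡3 (mod 5); (1|5)=+1, (3|5)=-1; sign (−1)^0·+1^0·-1^-1 = -1.
(a,b)_3: α=-1, u≡1; β=0, v≡1 (mod 3); (1|3)=+1, (1|3)=+1; sign (−1)^0·+1^0·+1^-1 = +1.
(-113505, 181753 / ℚ) ramifies at {5, 7, 13, 23, 31, 41}: a division algebra.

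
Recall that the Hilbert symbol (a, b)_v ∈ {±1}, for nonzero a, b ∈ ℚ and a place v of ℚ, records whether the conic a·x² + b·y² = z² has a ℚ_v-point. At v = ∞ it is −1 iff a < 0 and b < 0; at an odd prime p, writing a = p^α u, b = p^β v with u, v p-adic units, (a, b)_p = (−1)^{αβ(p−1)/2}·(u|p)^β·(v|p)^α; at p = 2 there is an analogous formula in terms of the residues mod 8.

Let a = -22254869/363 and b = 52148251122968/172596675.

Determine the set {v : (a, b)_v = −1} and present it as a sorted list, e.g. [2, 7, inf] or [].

(a, b) ≡ (-27807, 6618066) mod (ℚ^×)²; places V = {2, 3, 5, 7, 11, 13, 17, 23, 31, 37, 41, ∞}.
(a,b)_3: α=-1, u≡1; β=-1, v≡2 (mod 3); (1|3)=+1, (2|3)=-1; sign (−1)^1·+1^-1·-1^-1 = +1.
(a,b)_31: α=1, u≡7; β=1, v≡4 (mod 31); (7|31)=+1, (4|31)=+1; sign (−1)^1·+1^1·+1^1 = -1.
(a,b)_7: α=4, u≡1; β=1, v≡2 (mod 7); (1|7)=+1, (2|7)=+1; sign (−1)^0·+1^1·+1^4 = +1.
(a,b)_∞: sgn(-27807)=−, sgn(6618066)=+, so +1.
(a,b)_37: α=0, u≡5; β=-2, v≡20 (mod 37); (5|37)=-1, (20|37)=-1; sign (−1)^0·-1^-2·-1^0 = +1.
(a,b)_13: α=1, u≡8; β=3, v≡8 (mod 13); (8|13)=-1, (8|13)=-1; sign (−1)^0·-1^3·-1^1 = +1.
(a,b)_5: α=0, u≡2; β=-2, v≡4 (mod 5); (2|5)=-1, (4|5)=+1; sign (−1)^0·-1^-2·+1^0 = +1.
(a,b)_2: α=0, β=3; u≡1, v≡1 (mod 8); ε(u)ε(v)=0·0, αω(v)=0·0, βω(u)=3·0; sum ≡ 0  ⇒  +1.
(a,b)_23: α=1, u≡17; β=1, v≡8 (mod 23); (17|23)=-1, (8|23)=+1; sign (−1)^1·-1^1·+1^1 = +1.
(a,b)_17: α=0, u≡3; β=3, v≡13 (mod 17); (3|17)=-1, (13|17)=+1; sign (−1)^0·-1^3·+1^0 = -1.
(a,b)_11: α=-2, u≡4; β=2, v≡1 (mod 11); (4|11)=+1, (1|11)=+1; sign (−1)^0·+1^2·+1^-2 = +1.
(a,b)_41: α=0, u≡32; β=-2, v≡18 (mod 41); (32|41)=+1, (18|41)=+1; sign (−1)^0·+1^-2·+1^0 = +1.
(-27807, 6618066 / ℚ) ramifies at {17, 31}: a division algebra.

[17, 31]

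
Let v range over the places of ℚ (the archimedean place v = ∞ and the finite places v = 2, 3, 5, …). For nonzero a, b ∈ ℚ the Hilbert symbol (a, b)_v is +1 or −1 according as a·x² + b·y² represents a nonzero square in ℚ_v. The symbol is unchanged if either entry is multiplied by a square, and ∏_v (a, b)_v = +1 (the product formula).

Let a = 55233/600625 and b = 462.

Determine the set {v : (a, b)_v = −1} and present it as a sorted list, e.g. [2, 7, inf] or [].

(a, b) ≡ (17, 462) mod (ℚ^×)²; places V = {2, 3, 5, 7, 11, 17, 19, 31, ∞}.
(a,b)_3: α=2, u≡2; β=1, v≡1 (mod 3); (2|3)=-1, (1|3)=+1; sign (−1)^0·-1^1·+1^2 = -1.
(a,b)_19: α=2, u≡6; β=0, v≡6 (mod 19); (6|19)=+1, (6|19)=+1; sign (−1)^0·+1^0·+1^2 = +1.
(a,b)_5: α=-4, u≡3; β=0, v≡2 (mod 5); (3|5)=-1, (2|5)=-1; sign (−1)^0·-1^0·-1^-4 = +1.
(a,b)_17: α=1, u≡16; β=0, v≡3 (mod 17); (16|17)=+1, (3|17)=-1; sign (−1)^0·+1^0·-1^1 = -1.
(a,b)_31: α=-2, u≡23; β=0, v≡28 (mod 31); (23|31)=-1, (28|31)=+1; sign (−1)^0·-1^0·+1^-2 = +1.
(a,b)_2: α=0, β=1; u≡1, v≡7 (mod 8); ε(u)ε(v)=0·1, αω(v)=0·0, βω(u)=1·0; sum ≡ 0  ⇒  +1.
(a,b)_11: α=0, u≡8; β=1, v≡9 (mod 11); (8|11)=-1, (9|11)=+1; sign (−1)^0·-1^1·+1^0 = -1.
(a,b)_∞: sgn(17)=+, sgn(462)=+, so +1.
(a,b)_7: α=0, u≡6; β=1, v≡3 (mod 7); (6|7)=-1, (3|7)=-1; sign (−1)^0·-1^1·-1^0 = -1.
(17, 462 / ℚ) ramifies at {3, 7, 11, 17}: a division algebra.

[3, 7, 11, 17]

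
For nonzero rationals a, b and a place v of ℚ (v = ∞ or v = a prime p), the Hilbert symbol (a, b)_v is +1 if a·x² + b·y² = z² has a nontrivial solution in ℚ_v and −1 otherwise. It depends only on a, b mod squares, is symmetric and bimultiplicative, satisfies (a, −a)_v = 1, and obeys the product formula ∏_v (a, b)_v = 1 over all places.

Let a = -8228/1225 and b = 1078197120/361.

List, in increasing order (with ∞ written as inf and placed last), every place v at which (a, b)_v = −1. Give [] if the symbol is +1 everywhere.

[2, 5]

(a, b) ≡ (-17, 15470) mod (ℚ^×)²; places V = {2, 3, 5, 7, 11, 13, 17, 19, ∞}.
(a,b)_7: α=-2, u≡1; β=1, v≡5 (mod 7); (1|7)=+1, (5|7)=-1; sign (−1)^0·+1^1·-1^-2 = +1.
(a,b)_13: α=0, u≡9; β=1, v≡6 (mod 13); (9|13)=+1, (6|13)=-1; sign (−1)^0·+1^1·-1^0 = +1.
(a,b)_3: α=0, u≡1; β=2, v≡2 (mod 3); (1|3)=+1, (2|3)=-1; sign (−1)^0·+1^2·-1^0 = +1.
(a,b)_19: α=0, u≡2; β=-2, v≡16 (mod 19); (2|19)=-1, (16|19)=+1; sign (−1)^0·-1^-2·+1^0 = +1.
(a,b)_∞: sgn(-17)=−, sgn(15470)=+, so +1.
(a,b)_5: α=-2, u≡3; β=1, v≡4 (mod 5); (3|5)=-1, (4|5)=+1; sign (−1)^0·-1^1·+1^-2 = -1.
(a,b)_17: α=1, u≡9; β=1, v≡8 (mod 17); (9|17)=+1, (8|17)=+1; sign (−1)^0·+1^1·+1^1 = +1.
(a,b)_11: α=2, u≡5; β=2, v≡3 (mod 11); (5|11)=+1, (3|11)=+1; sign (−1)^0·+1^2·+1^2 = +1.
(a,b)_2: α=2, β=7; u≡7, v≡7 (mod 8); ε(u)ε(v)=1·1, αω(v)=2·0, βω(u)=7·0; sum ≡ 1  ⇒  -1.
(-17, 15470 / ℚ) ramifies at {2, 5}: a division algebra.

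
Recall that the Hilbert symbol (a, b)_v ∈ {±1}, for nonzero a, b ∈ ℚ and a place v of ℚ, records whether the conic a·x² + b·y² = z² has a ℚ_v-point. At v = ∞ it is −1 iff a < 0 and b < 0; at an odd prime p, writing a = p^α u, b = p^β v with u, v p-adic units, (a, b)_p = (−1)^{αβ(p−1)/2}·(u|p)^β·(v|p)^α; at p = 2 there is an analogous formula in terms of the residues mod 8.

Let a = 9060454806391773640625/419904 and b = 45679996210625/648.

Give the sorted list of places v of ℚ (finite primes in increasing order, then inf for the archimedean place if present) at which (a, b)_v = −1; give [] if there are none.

[7, 19]

Mod squares: a ≡ 3857, b ≡ 34. Check v ∈ {∞, 2, 3, 5, 7, 11, 17, 19, 29}.
v=3: a=3^-8·(≡2), b=3^-4·(≡1) mod 3; (2|3)=-1, (1|3)=+1; (−1)^{-8·-4·1}·(-1)^-4·(+1)^-8 = +1.
v=17: a=17^4·(≡9), b=17^3·(≡9) mod 17; (9|17)=+1, (9|17)=+1; (−1)^{4·3·8}·(+1)^3·(+1)^4 = +1.
v=2: v_2(a)=-6, v_2(b)=-3; units ≡ 1, 1 (mod 8); ε·ε+αω+βω = 0·0+-6·0+-3·0 ≡ 0  ⇒  (a,b)_2 = +1.
v=11: a=11^2·(≡2), b=11^0·(≡4) mod 11; (2|11)=-1, (4|11)=+1; (−1)^{2·0·5}·(-1)^0·(+1)^2 = +1.
v=∞: 3857 > 0 and 34 > 0  ⇒  (a,b)_∞ = +1.
v=29: a=29^3·(≡8), b=29^2·(≡4) mod 29; (8|29)=-1, (4|29)=+1; (−1)^{3·2·14}·(-1)^2·(+1)^3 = +1.
v=5: a=5^6·(≡2), b=5^4·(≡4) mod 5; (2|5)=-1, (4|5)=+1; (−1)^{6·4·2}·(-1)^4·(+1)^6 = +1.
v=7: a=7^3·(≡3), b=7^2·(≡5) mod 7; (3|7)=-1, (5|7)=-1; (−1)^{3·2·3}·(-1)^2·(-1)^3 = -1.
v=19: a=19^3·(≡15), b=19^2·(≡3) mod 19; (15|19)=-1, (3|19)=-1; (−1)^{3·2·9}·(-1)^2·(-1)^3 = -1.
(3857, 34 / ℚ) ramifies at {7, 19}: a division algebra.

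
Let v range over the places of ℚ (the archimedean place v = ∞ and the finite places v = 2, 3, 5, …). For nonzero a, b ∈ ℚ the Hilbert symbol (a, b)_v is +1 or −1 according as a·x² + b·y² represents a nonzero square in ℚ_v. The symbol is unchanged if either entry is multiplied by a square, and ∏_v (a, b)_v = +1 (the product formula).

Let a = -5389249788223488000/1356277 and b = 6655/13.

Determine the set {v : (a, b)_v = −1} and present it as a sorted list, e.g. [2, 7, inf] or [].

[2, 13]

(a, b) ≡ (-22165, 715) mod (ℚ^×)²; places V = {2, 3, 5, 11, 13, 17, 19, 31, ∞}.
(a,b)_19: α=-2, u≡10; β=0, v≡15 (mod 19); (10|19)=-1, (15|19)=-1; sign (−1)^0·-1^0·-1^-2 = +1.
(a,b)_11: α=9, u≡1; β=3, v≡8 (mod 11); (1|11)=+1, (8|11)=-1; sign (−1)^1·+1^3·-1^9 = +1.
(a,b)_2: α=16, β=0; u≡3, v≡3 (mod 8); ε(u)ε(v)=1·1, αω(v)=16·1, βω(u)=0·1; sum ≡ 1  ⇒  -1.
(a,b)_13: α=-1, u≡11; β=-1, v≡12 (mod 13); (11|13)=-1, (12|13)=+1; sign (−1)^0·-1^-1·+1^-1 = -1.
(a,b)_31: α=1, u≡26; β=0, v≡4 (mod 31); (26|31)=-1, (4|31)=+1; sign (−1)^0·-1^0·+1^1 = +1.
(a,b)_17: α=-2, u≡3; β=0, v≡15 (mod 17); (3|17)=-1, (15|17)=+1; sign (−1)^0·-1^0·+1^-2 = +1.
(a,b)_5: α=3, u≡3; β=1, v≡2 (mod 5); (3|5)=-1, (2|5)=-1; sign (−1)^0·-1^1·-1^3 = +1.
(a,b)_3: α=2, u≡2; β=0, v≡1 (mod 3); (2|3)=-1, (1|3)=+1; sign (−1)^0·-1^0·+1^2 = +1.
(a,b)_∞: sgn(-22165)=−, sgn(715)=+, so +1.
(-22165, 715 / ℚ) ramifies at {2, 13}: a division algebra.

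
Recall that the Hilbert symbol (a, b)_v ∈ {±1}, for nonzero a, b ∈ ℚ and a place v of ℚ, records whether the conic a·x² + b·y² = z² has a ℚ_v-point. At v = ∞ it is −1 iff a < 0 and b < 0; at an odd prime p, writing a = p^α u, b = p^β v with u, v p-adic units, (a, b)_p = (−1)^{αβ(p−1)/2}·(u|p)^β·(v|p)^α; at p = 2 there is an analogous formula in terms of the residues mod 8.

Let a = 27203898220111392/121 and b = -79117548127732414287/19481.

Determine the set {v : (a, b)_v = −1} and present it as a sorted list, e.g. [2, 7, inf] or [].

[7, 13, 19, 23]

(a, b) ≡ (30498, -39767) mod (ℚ^×)²; places V = {2, 3, 7, 11, 13, 17, 19, 23, 43, 47, ∞}.
(a,b)_2: α=5, β=0; u≡1, v≡1 (mod 8); ε(u)ε(v)=0·0, αω(v)=5·0, βω(u)=0·0; sum ≡ 0  ⇒  +1.
(a,b)_19: α=2, u≡15; β=3, v≡9 (mod 19); (15|19)=-1, (9|19)=+1; sign (−1)^0·-1^3·+1^2 = -1.
(a,b)_17: α=5, u≡4; β=6, v≡4 (mod 17); (4|17)=+1, (4|17)=+1; sign (−1)^0·+1^6·+1^5 = +1.
(a,b)_23: α=1, u≡11; β=-1, v≡17 (mod 23); (11|23)=-1, (17|23)=-1; sign (−1)^1·-1^-1·-1^1 = -1.
(a,b)_11: α=-2, u≡10; β=-2, v≡5 (mod 11); (10|11)=-1, (5|11)=+1; sign (−1)^0·-1^-2·+1^-2 = +1.
(a,b)_47: α=0, u≡7; β=2, v≡14 (mod 47); (7|47)=+1, (14|47)=+1; sign (−1)^0·+1^2·+1^0 = +1.
(a,b)_3: α=1, u≡2; β=2, v≡1 (mod 3); (2|3)=-1, (1|3)=+1; sign (−1)^0·-1^2·+1^1 = +1.
(a,b)_13: α=1, u≡6; β=1, v≡3 (mod 13); (6|13)=-1, (3|13)=+1; sign (−1)^0·-1^1·+1^1 = -1.
(a,b)_7: α=0, u≡5; β=-1, v≡5 (mod 7); (5|7)=-1, (5|7)=-1; sign (−1)^0·-1^-1·-1^0 = -1.
(a,b)_43: α=2, u≡23; β=2, v≡3 (mod 43); (23|43)=+1, (3|43)=-1; sign (−1)^0·+1^2·-1^2 = +1.
(a,b)_∞: sgn(30498)=+, sgn(-39767)=−, so +1.
|Ram(30498, -39767)| = 4, even; anisotropic at {7, 13, 19, 23}.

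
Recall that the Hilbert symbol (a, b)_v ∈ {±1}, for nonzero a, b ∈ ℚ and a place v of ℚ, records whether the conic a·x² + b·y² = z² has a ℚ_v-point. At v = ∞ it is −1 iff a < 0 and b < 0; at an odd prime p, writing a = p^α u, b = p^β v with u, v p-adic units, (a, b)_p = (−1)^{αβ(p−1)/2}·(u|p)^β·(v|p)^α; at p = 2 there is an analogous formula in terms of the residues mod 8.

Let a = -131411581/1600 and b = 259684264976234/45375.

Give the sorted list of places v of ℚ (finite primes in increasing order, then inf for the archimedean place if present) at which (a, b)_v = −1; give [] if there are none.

(a, b) ≡ (-7429, 3990) mod (ℚ^×)²; places V = {2, 3, 5, 7, 11, 17, 19, 23, ∞}.
(a,b)_17: α=1, u≡14; β=2, v≡5 (mod 17); (14|17)=-1, (5|17)=-1; sign (−1)^0·-1^2·-1^1 = -1.
(a,b)_2: α=-6, β=1; u≡3, v≡3 (mod 8); ε(u)ε(v)=1·1, αω(v)=-6·1, βω(u)=1·1; sum ≡ 0  ⇒  +1.
(a,b)_∞: sgn(-7429)=−, sgn(3990)=+, so +1.
(a,b)_5: α=-2, u≡1; β=-3, v≡3 (mod 5); (1|5)=+1, (3|5)=-1; sign (−1)^0·+1^-3·-1^-2 = +1.
(a,b)_19: α=3, u≡3; β=5, v≡11 (mod 19); (3|19)=-1, (11|19)=+1; sign (−1)^1·-1^5·+1^3 = +1.
(a,b)_23: α=1, u≡14; β=2, v≡5 (mod 23); (14|23)=-1, (5|23)=-1; sign (−1)^0·-1^2·-1^1 = -1.
(a,b)_7: α=2, u≡5; β=3, v≡6 (mod 7); (5|7)=-1, (6|7)=-1; sign (−1)^0·-1^3·-1^2 = -1.
(a,b)_11: α=0, u≡8; β=-2, v≡10 (mod 11); (8|11)=-1, (10|11)=-1; sign (−1)^0·-1^-2·-1^0 = +1.
(a,b)_3: α=0, u≡2; β=-1, v≡1 (mod 3); (2|3)=-1, (1|3)=+1; sign (−1)^0·-1^-1·+1^0 = -1.
Ram(-7429, 3990) = {3, 7, 17, 23}; no ℚ_3-point on the conic.

[3, 7, 17, 23]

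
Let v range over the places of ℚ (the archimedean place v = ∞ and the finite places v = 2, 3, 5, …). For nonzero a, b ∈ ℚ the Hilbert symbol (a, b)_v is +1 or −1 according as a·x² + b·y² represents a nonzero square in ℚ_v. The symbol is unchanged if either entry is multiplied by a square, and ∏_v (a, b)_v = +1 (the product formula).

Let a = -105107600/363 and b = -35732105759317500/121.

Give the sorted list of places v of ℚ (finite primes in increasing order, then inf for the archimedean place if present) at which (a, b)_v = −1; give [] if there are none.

Mod squares: a ≡ -788307, b ≡ -23. Check v ∈ {∞, 2, 3, 5, 11, 13, 17, 23, 29, 41}.
v=3: a=3^-1·(≡1), b=3^2·(≡1) mod 3; (1|3)=+1, (1|3)=+1; (−1)^{-1·2·1}·(+1)^2·(+1)^-1 = +1.
v=23: a=23^0·(≡3), b=23^1·(≡10) mod 23; (3|23)=+1, (10|23)=-1; (−1)^{0·1·11}·(+1)^1·(-1)^0 = +1.
v=29: a=29^1·(≡11), b=29^2·(≡24) mod 29; (11|29)=-1, (24|29)=+1; (−1)^{1·2·14}·(-1)^2·(+1)^1 = +1.
v=17: a=17^1·(≡11), b=17^2·(≡10) mod 17; (11|17)=-1, (10|17)=-1; (−1)^{1·2·8}·(-1)^2·(-1)^1 = -1.
v=∞: -788307 < 0 and -23 < 0  ⇒  (a,b)_∞ = -1.
v=11: a=11^-2·(≡6), b=11^-2·(≡6) mod 11; (6|11)=-1, (6|11)=-1; (−1)^{-2·-2·5}·(-1)^-2·(-1)^-2 = +1.
v=41: a=41^1·(≡33), b=41^2·(≡36) mod 41; (33|41)=+1, (36|41)=+1; (−1)^{1·2·20}·(+1)^2·(+1)^1 = +1.
v=13: a=13^1·(≡6), b=13^2·(≡4) mod 13; (6|13)=-1, (4|13)=+1; (−1)^{1·2·6}·(-1)^2·(+1)^1 = +1.
v=5: a=5^2·(≡2), b=5^4·(≡2) mod 5; (2|5)=-1, (2|5)=-1; (−1)^{2·4·2}·(-1)^4·(-1)^2 = +1.
v=2: v_2(a)=4, v_2(b)=2; units ≡ 5, 1 (mod 8); ε·ε+αω+βω = 0·0+4·0+2·1 ≡ 0  ⇒  (a,b)_2 = +1.
Ram(-788307, -23) = {17, ∞}; no ℚ_17-point on the conic.

[17, inf]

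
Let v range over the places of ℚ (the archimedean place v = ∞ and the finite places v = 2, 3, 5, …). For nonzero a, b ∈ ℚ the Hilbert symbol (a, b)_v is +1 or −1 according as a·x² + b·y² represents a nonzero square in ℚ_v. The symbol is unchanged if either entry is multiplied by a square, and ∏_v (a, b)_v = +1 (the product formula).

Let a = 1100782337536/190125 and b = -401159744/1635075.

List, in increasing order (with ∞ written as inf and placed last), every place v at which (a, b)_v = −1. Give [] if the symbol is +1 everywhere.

Mod squares: a ≡ 2870, b ≡ -1763. Check v ∈ {∞, 2, 3, 5, 7, 13, 17, 23, 41, 43}.
v=3: a=3^-2·(≡2), b=3^-2·(≡1) mod 3; (2|3)=-1, (1|3)=+1; (−1)^{-2·-2·1}·(-1)^-2·(+1)^-2 = +1.
v=5: a=5^-3·(≡1), b=5^-2·(≡2) mod 5; (1|5)=+1, (2|5)=-1; (−1)^{-3·-2·2}·(+1)^-2·(-1)^-3 = -1.
v=23: a=23^2·(≡3), b=23^2·(≡4) mod 23; (3|23)=+1, (4|23)=+1; (−1)^{2·2·11}·(+1)^2·(+1)^2 = +1.
v=41: a=41^1·(≡28), b=41^1·(≡37) mod 41; (28|41)=-1, (37|41)=+1; (−1)^{1·1·20}·(-1)^1·(+1)^1 = -1.
v=2: v_2(a)=9, v_2(b)=6; units ≡ 3, 5 (mod 8); ε·ε+αω+βω = 1·0+9·1+6·1 ≡ 1  ⇒  (a,b)_2 = -1.
v=17: a=17^2·(≡6), b=17^2·(≡6) mod 17; (6|17)=-1, (6|17)=-1; (−1)^{2·2·8}·(-1)^2·(-1)^2 = +1.
v=43: a=43^0·(≡2), b=43^-1·(≡12) mod 43; (2|43)=-1, (12|43)=-1; (−1)^{0·-1·21}·(-1)^-1·(-1)^0 = -1.
v=13: a=13^-2·(≡9), b=13^-2·(≡5) mod 13; (9|13)=+1, (5|13)=-1; (−1)^{-2·-2·6}·(+1)^-2·(-1)^-2 = +1.
v=7: a=7^3·(≡4), b=7^0·(≡1) mod 7; (4|7)=+1, (1|7)=+1; (−1)^{3·0·3}·(+1)^0·(+1)^3 = +1.
v=∞: 2870 > 0 and -1763 < 0  ⇒  (a,b)_∞ = +1.
Ram(2870, -1763) = {2, 5, 41, 43}; no ℚ_2-point on the conic.

[2, 5, 41, 43]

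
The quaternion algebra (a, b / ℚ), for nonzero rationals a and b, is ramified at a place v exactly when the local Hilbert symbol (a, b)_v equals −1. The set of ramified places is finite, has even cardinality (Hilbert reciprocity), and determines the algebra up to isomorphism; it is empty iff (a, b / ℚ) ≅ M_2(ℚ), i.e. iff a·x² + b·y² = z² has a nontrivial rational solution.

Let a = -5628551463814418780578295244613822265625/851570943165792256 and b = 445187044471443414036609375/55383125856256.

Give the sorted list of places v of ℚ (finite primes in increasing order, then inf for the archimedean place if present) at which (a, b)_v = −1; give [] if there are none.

(a, b) ≡ (-665, 663) mod (ℚ^×)²; places V = {2, 3, 5, 7, 11, 13, 17, 19, 31, ∞}.
(a,b)_3: α=16, u≡1; β=11, v≡2 (mod 3); (1|3)=+1, (2|3)=-1; sign (−1)^0·+1^11·-1^16 = +1.
(a,b)_13: α=2, u≡5; β=1, v≡12 (mod 13); (5|13)=-1, (12|13)=+1; sign (−1)^0·-1^1·+1^2 = -1.
(a,b)_5: α=9, u≡3; β=6, v≡3 (mod 5); (3|5)=-1, (3|5)=-1; sign (−1)^0·-1^6·-1^9 = -1.
(a,b)_2: α=-16, β=-12; u≡7, v≡7 (mod 8); ε(u)ε(v)=1·1, αω(v)=-16·0, βω(u)=-12·0; sum ≡ 1  ⇒  -1.
(a,b)_7: α=3, u≡6; β=0, v≡6 (mod 7); (6|7)=-1, (6|7)=-1; sign (−1)^0·-1^0·-1^3 = -1.
(a,b)_31: α=-6, u≡13; β=-4, v≡23 (mod 31); (13|31)=-1, (23|31)=-1; sign (−1)^0·-1^-4·-1^-6 = +1.
(a,b)_11: α=-4, u≡10; β=-4, v≡4 (mod 11); (10|11)=-1, (4|11)=+1; sign (−1)^0·-1^-4·+1^-4 = +1.
(a,b)_19: α=3, u≡12; β=2, v≡1 (mod 19); (12|19)=-1, (1|19)=+1; sign (−1)^0·-1^2·+1^3 = +1.
(a,b)_17: α=14, u≡15; β=11, v≡3 (mod 17); (15|17)=+1, (3|17)=-1; sign (−1)^0·+1^11·-1^14 = +1.
(a,b)_∞: sgn(-665)=−, sgn(663)=+, so +1.
Ram(-665, 663) = {2, 5, 7, 13}; no ℚ_2-point on the conic.

[2, 5, 7, 13]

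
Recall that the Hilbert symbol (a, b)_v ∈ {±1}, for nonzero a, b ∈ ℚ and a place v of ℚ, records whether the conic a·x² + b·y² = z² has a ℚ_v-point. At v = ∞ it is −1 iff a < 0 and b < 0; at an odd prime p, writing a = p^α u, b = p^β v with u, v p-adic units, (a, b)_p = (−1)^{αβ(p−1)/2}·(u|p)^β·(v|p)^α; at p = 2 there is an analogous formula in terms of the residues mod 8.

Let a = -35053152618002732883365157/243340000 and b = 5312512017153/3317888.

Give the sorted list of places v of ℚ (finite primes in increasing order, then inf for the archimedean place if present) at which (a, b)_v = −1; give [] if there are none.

[2, 7, 23, 29]

Mod squares: a ≡ -559958, b ≡ 87986. Check v ∈ {∞, 2, 3, 5, 7, 11, 23, 29, 37, 41, 47}.
v=5: a=5^-4·(≡2), b=5^0·(≡1) mod 5; (2|5)=-1, (1|5)=+1; (−1)^{-4·0·2}·(-1)^0·(+1)^-4 = +1.
v=23: a=23^-3·(≡15), b=23^-2·(≡5) mod 23; (15|23)=-1, (5|23)=-1; (−1)^{-3·-2·11}·(-1)^-2·(-1)^-3 = -1.
v=3: a=3^8·(≡1), b=3^6·(≡2) mod 3; (1|3)=+1, (2|3)=-1; (−1)^{8·6·1}·(+1)^6·(-1)^8 = +1.
v=29: a=29^2·(≡19), b=29^1·(≡11) mod 29; (19|29)=-1, (11|29)=-1; (−1)^{2·1·14}·(-1)^1·(-1)^2 = -1.
v=11: a=11^2·(≡7), b=11^2·(≡8) mod 11; (7|11)=-1, (8|11)=-1; (−1)^{2·2·5}·(-1)^2·(-1)^2 = +1.
v=7: a=7^1·(≡2), b=7^-2·(≡5) mod 7; (2|7)=+1, (5|7)=-1; (−1)^{1·-2·3}·(+1)^-2·(-1)^1 = -1.
v=2: v_2(a)=-5, v_2(b)=-7; units ≡ 5, 1 (mod 8); ε·ε+αω+βω = 0·0+-5·0+-7·1 ≡ 1  ⇒  (a,b)_2 = -1.
v=41: a=41^2·(≡33), b=41^1·(≡12) mod 41; (33|41)=+1, (12|41)=-1; (−1)^{2·1·20}·(+1)^1·(-1)^2 = +1.
v=∞: -559958 < 0 and 87986 > 0  ⇒  (a,b)_∞ = +1.
v=47: a=47^1·(≡8), b=47^0·(≡2) mod 47; (8|47)=+1, (2|47)=+1; (−1)^{1·0·23}·(+1)^0·(+1)^1 = +1.
v=37: a=37^7·(≡11), b=37^3·(≡11) mod 37; (11|37)=+1, (11|37)=+1; (−1)^{7·3·18}·(+1)^3·(+1)^7 = +1.
Ram(-559958, 87986) = {2, 7, 23, 29}; no ℚ_2-point on the conic.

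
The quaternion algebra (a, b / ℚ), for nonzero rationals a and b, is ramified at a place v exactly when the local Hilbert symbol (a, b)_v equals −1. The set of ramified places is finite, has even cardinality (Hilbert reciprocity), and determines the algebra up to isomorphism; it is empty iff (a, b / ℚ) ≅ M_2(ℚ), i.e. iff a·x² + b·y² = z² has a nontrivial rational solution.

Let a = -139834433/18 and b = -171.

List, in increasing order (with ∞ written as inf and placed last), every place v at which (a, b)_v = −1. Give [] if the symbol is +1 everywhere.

Mod squares: a ≡ -2146, b ≡ -19. Check v ∈ {∞, 2, 3, 19, 29, 37}.
v=37: a=37^1·(≡36), b=37^0·(≡14) mod 37; (36|37)=+1, (14|37)=-1; (−1)^{1·0·18}·(+1)^0·(-1)^1 = -1.
v=29: a=29^1·(≡28), b=29^0·(≡3) mod 29; (28|29)=+1, (3|29)=-1; (−1)^{1·0·14}·(+1)^0·(-1)^1 = -1.
v=2: v_2(a)=-1, v_2(b)=0; units ≡ 7, 5 (mod 8); ε·ε+αω+βω = 1·0+-1·1+0·0 ≡ 1  ⇒  (a,b)_2 = -1.
v=3: a=3^-2·(≡2), b=3^2·(≡2) mod 3; (2|3)=-1, (2|3)=-1; (−1)^{-2·2·1}·(-1)^2·(-1)^-2 = +1.
v=∞: -2146 < 0 and -19 < 0  ⇒  (a,b)_∞ = -1.
v=19: a=19^4·(≡9), b=19^1·(≡10) mod 19; (9|19)=+1, (10|19)=-1; (−1)^{4·1·9}·(+1)^1·(-1)^4 = +1.
(-2146, -19 / ℚ) ramifies at {2, 29, 37, ∞}: a division algebra.

[2, 29, 37, inf]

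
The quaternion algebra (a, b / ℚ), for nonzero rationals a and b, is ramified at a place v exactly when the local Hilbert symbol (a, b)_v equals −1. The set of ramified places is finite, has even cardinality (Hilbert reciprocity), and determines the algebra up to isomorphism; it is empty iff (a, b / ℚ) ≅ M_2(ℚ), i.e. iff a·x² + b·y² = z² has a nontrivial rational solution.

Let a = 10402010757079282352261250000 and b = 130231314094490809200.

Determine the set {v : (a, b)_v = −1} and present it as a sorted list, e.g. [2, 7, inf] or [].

Mod squares: a ≡ 8645, b ≡ 663. Check v ∈ {∞, 2, 3, 5, 7, 11, 13, 17, 19}.
v=19: a=19^3·(≡18), b=19^2·(≡6) mod 19; (18|19)=-1, (6|19)=+1; (−1)^{3·2·9}·(-1)^2·(+1)^3 = +1.
v=7: a=7^3·(≡6), b=7^2·(≡5) mod 7; (6|7)=-1, (5|7)=-1; (−1)^{3·2·3}·(-1)^2·(-1)^3 = -1.
v=∞: 8645 > 0 and 663 > 0  ⇒  (a,b)_∞ = +1.
v=2: v_2(a)=4, v_2(b)=4; units ≡ 5, 7 (mod 8); ε·ε+αω+βω = 0·1+4·0+4·1 ≡ 0  ⇒  (a,b)_2 = +1.
v=5: a=5^7·(≡4), b=5^2·(≡3) mod 5; (4|5)=+1, (3|5)=-1; (−1)^{7·2·2}·(+1)^2·(-1)^7 = -1.
v=3: a=3^12·(≡2), b=3^9·(≡2) mod 3; (2|3)=-1, (2|3)=-1; (−1)^{12·9·1}·(-1)^9·(-1)^12 = -1.
v=17: a=17^2·(≡1), b=17^3·(≡12) mod 17; (1|17)=+1, (12|17)=-1; (−1)^{2·3·8}·(+1)^3·(-1)^2 = +1.
v=13: a=13^1·(≡6), b=13^1·(≡3) mod 13; (6|13)=-1, (3|13)=+1; (−1)^{1·1·6}·(-1)^1·(+1)^1 = -1.
v=11: a=11^6·(≡7), b=11^4·(≡4) mod 11; (7|11)=-1, (4|11)=+1; (−1)^{6·4·5}·(-1)^4·(+1)^6 = +1.
|Ram(8645, 663)| = 4, even; anisotropic at {3, 5, 7, 13}.

[3, 5, 7, 13]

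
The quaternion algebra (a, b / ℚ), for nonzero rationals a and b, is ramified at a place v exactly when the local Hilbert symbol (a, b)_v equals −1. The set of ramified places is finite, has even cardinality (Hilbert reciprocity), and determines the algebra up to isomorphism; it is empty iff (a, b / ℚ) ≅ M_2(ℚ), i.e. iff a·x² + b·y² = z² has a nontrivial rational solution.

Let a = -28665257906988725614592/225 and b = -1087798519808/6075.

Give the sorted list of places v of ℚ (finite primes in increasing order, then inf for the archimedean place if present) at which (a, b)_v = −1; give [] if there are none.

Mod squares: a ≡ -4862, b ≡ -7854. Check v ∈ {∞, 2, 3, 5, 7, 11, 13, 17}.
v=13: a=13^5·(≡10), b=13^2·(≡11) mod 13; (10|13)=+1, (11|13)=-1; (−1)^{5·2·6}·(+1)^2·(-1)^5 = -1.
v=2: v_2(a)=11, v_2(b)=11; units ≡ 1, 1 (mod 8); ε·ε+αω+βω = 0·0+11·0+11·0 ≡ 0  ⇒  (a,b)_2 = +1.
v=3: a=3^-2·(≡1), b=3^-5·(≡1) mod 3; (1|3)=+1, (1|3)=+1; (−1)^{-2·-5·1}·(+1)^-5·(+1)^-2 = +1.
v=7: a=7^8·(≡3), b=7^5·(≡6) mod 7; (3|7)=-1, (6|7)=-1; (−1)^{8·5·3}·(-1)^5·(-1)^8 = -1.
v=∞: -4862 < 0 and -7854 < 0  ⇒  (a,b)_∞ = -1.
v=17: a=17^3·(≡11), b=17^1·(≡14) mod 17; (11|17)=-1, (14|17)=-1; (−1)^{3·1·8}·(-1)^1·(-1)^3 = +1.
v=11: a=11^3·(≡1), b=11^1·(≡5) mod 11; (1|11)=+1, (5|11)=+1; (−1)^{3·1·5}·(+1)^1·(+1)^3 = -1.
v=5: a=5^-2·(≡2), b=5^-2·(≡4) mod 5; (2|5)=-1, (4|5)=+1; (−1)^{-2·-2·2}·(-1)^-2·(+1)^-2 = +1.
(-4862, -7854 / ℚ) ramifies at {7, 11, 13, ∞}: a division algebra.

[7, 11, 13, inf]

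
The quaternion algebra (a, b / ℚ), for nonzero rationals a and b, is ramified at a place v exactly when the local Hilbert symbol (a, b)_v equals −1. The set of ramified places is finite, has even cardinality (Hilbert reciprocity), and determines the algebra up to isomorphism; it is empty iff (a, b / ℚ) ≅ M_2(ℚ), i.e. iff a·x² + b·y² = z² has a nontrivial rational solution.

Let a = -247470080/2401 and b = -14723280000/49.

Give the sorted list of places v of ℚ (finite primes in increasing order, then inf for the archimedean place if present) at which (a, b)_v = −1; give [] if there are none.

(a, b) ≡ (-1430, -2) mod (ℚ^×)²; places V = {2, 3, 5, 7, 11, 13, ∞}.
(a,b)_7: α=-4, u≡3; β=-2, v≡5 (mod 7); (3|7)=-1, (5|7)=-1; sign (−1)^0·-1^-2·-1^-4 = +1.
(a,b)_11: α=1, u≡10; β=2, v≡4 (mod 11); (10|11)=-1, (4|11)=+1; sign (−1)^0·-1^2·+1^1 = +1.
(a,b)_5: α=1, u≡4; β=4, v≡3 (mod 5); (4|5)=+1, (3|5)=-1; sign (−1)^0·+1^4·-1^1 = -1.
(a,b)_13: α=3, u≡2; β=2, v≡2 (mod 13); (2|13)=-1, (2|13)=-1; sign (−1)^0·-1^2·-1^3 = -1.
(a,b)_2: α=11, β=7; u≡5, v≡7 (mod 8); ε(u)ε(v)=0·1, αω(v)=11·0, βω(u)=7·1; sum ≡ 1  ⇒  -1.
(a,b)_∞: sgn(-1430)=−, sgn(-2)=−, so -1.
(a,b)_3: α=0, u≡1; β=2, v≡1 (mod 3); (1|3)=+1, (1|3)=+1; sign (−1)^0·+1^2·+1^0 = +1.
Ram(-1430, -2) = {2, 5, 13, ∞}; no ℚ_2-point on the conic.

[2, 5, 13, inf]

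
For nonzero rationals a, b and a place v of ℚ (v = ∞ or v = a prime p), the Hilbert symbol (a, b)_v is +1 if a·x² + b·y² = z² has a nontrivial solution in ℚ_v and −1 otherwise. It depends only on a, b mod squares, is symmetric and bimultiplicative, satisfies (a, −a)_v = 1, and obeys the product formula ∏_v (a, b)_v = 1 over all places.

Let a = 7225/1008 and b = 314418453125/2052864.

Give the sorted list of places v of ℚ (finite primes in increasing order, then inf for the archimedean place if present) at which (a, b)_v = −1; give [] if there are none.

Mod squares: a ≡ 7, b ≡ 319. Check v ∈ {∞, 2, 3, 5, 7, 11, 17, 29}.
v=∞: 7 > 0 and 319 > 0  ⇒  (a,b)_∞ = +1.
v=2: v_2(a)=-4, v_2(b)=-8; units ≡ 7, 7 (mod 8); ε·ε+αω+βω = 1·1+-4·0+-8·0 ≡ 1  ⇒  (a,b)_2 = -1.
v=29: a=29^0·(≡16), b=29^1·(≡26) mod 29; (16|29)=+1, (26|29)=-1; (−1)^{0·1·14}·(+1)^1·(-1)^0 = +1.
v=3: a=3^-2·(≡1), b=3^-6·(≡1) mod 3; (1|3)=+1, (1|3)=+1; (−1)^{-2·-6·1}·(+1)^-6·(+1)^-2 = +1.
v=5: a=5^2·(≡3), b=5^6·(≡4) mod 5; (3|5)=-1, (4|5)=+1; (−1)^{2·6·2}·(-1)^6·(+1)^2 = +1.
v=17: a=17^2·(≡5), b=17^2·(≡8) mod 17; (5|17)=-1, (8|17)=+1; (−1)^{2·2·8}·(-1)^2·(+1)^2 = +1.
v=7: a=7^-1·(≡2), b=7^4·(≡1) mod 7; (2|7)=+1, (1|7)=+1; (−1)^{-1·4·3}·(+1)^4·(+1)^-1 = +1.
v=11: a=11^0·(≡6), b=11^-1·(≡2) mod 11; (6|11)=-1, (2|11)=-1; (−1)^{0·-1·5}·(-1)^-1·(-1)^0 = -1.
Ram(7, 319) = {2, 11}; no ℚ_2-point on the conic.

[2, 11]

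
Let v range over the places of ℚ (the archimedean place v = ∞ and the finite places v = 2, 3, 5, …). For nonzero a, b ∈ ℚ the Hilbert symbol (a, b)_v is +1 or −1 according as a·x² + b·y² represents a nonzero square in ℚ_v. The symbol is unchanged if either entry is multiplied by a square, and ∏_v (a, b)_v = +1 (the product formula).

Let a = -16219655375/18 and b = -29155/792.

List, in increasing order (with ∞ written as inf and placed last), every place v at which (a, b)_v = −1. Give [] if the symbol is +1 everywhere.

[5, 7, 17, inf]

(a, b) ≡ (-1870, -13090) mod (ℚ^×)²; places V = {2, 3, 5, 7, 11, 17, ∞}.
(a,b)_11: α=1, u≡10; β=-1, v≡1 (mod 11); (10|11)=-1, (1|11)=+1; sign (−1)^1·-1^-1·+1^1 = +1.
(a,b)_7: α=4, u≡6; β=3, v≡6 (mod 7); (6|7)=-1, (6|7)=-1; sign (−1)^0·-1^3·-1^4 = -1.
(a,b)_5: α=3, u≡4; β=1, v≡2 (mod 5); (4|5)=+1, (2|5)=-1; sign (−1)^0·+1^1·-1^3 = -1.
(a,b)_∞: sgn(-1870)=−, sgn(-13090)=−, so -1.
(a,b)_2: α=-1, β=-3; u≡1, v≡7 (mod 8); ε(u)ε(v)=0·1, αω(v)=-1·0, βω(u)=-3·0; sum ≡ 0  ⇒  +1.
(a,b)_17: α=3, u≡8; β=1, v≡7 (mod 17); (8|17)=+1, (7|17)=-1; sign (−1)^0·+1^1·-1^3 = -1.
(a,b)_3: α=-2, u≡2; β=-2, v≡2 (mod 3); (2|3)=-1, (2|3)=-1; sign (−1)^0·-1^-2·-1^-2 = +1.
(-1870, -13090 / ℚ) ramifies at {5, 7, 17, ∞}: a division algebra.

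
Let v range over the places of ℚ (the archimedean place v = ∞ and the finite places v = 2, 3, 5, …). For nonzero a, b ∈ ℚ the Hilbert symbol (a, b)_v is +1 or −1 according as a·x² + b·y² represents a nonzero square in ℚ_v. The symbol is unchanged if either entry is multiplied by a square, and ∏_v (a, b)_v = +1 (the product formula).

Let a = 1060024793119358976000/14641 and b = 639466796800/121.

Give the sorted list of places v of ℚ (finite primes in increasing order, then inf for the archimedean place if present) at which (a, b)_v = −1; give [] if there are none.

(a, b) ≡ (1885, 703) mod (ℚ^×)²; places V = {2, 3, 5, 7, 11, 13, 19, 29, 37, ∞}.
(a,b)_13: α=3, u≡2; β=2, v≡9 (mod 13); (2|13)=-1, (9|13)=+1; sign (−1)^0·-1^2·+1^3 = +1.
(a,b)_3: α=2, u≡1; β=0, v≡1 (mod 3); (1|3)=+1, (1|3)=+1; sign (−1)^0·+1^0·+1^2 = +1.
(a,b)_29: α=3, u≡5; β=2, v≡5 (mod 29); (5|29)=+1, (5|29)=+1; sign (−1)^0·+1^2·+1^3 = +1.
(a,b)_7: α=2, u≡2; β=0, v≡3 (mod 7); (2|7)=+1, (3|7)=-1; sign (−1)^0·+1^0·-1^2 = +1.
(a,b)_11: α=-4, u≡3; β=-2, v≡7 (mod 11); (3|11)=+1, (7|11)=-1; sign (−1)^0·+1^-2·-1^-4 = +1.
(a,b)_19: α=0, u≡6; β=1, v≡12 (mod 19); (6|19)=+1, (12|19)=-1; sign (−1)^0·+1^1·-1^0 = +1.
(a,b)_∞: sgn(1885)=+, sgn(703)=+, so +1.
(a,b)_37: α=2, u≡19; β=1, v≡29 (mod 37); (19|37)=-1, (29|37)=-1; sign (−1)^0·-1^1·-1^2 = -1.
(a,b)_2: α=18, β=8; u≡5, v≡7 (mod 8); ε(u)ε(v)=0·1, αω(v)=18·0, βω(u)=8·1; sum ≡ 0  ⇒  +1.
(a,b)_5: α=3, u≡3; β=2, v≡2 (mod 5); (3|5)=-1, (2|5)=-1; sign (−1)^0·-1^2·-1^3 = -1.
Ram(1885, 703) = {5, 37}; no ℚ_5-point on the conic.

[5, 37]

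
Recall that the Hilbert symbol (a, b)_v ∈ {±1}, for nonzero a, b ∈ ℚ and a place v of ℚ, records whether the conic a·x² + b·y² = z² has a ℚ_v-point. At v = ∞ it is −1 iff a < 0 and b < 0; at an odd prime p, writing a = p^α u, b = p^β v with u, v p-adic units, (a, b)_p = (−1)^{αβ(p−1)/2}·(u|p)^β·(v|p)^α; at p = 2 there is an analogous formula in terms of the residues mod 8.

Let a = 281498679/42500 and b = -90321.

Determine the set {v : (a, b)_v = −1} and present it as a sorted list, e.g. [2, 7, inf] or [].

Mod squares: a ≡ 12903, b ≡ -90321. Check v ∈ {∞, 2, 3, 5, 7, 11, 17, 23, 29}.
v=29: a=29^2·(≡2), b=29^0·(≡14) mod 29; (2|29)=-1, (14|29)=-1; (−1)^{2·0·14}·(-1)^0·(-1)^2 = +1.
v=17: a=17^-1·(≡14), b=17^1·(≡8) mod 17; (14|17)=-1, (8|17)=+1; (−1)^{-1·1·8}·(-1)^1·(+1)^-1 = -1.
v=2: v_2(a)=-2, v_2(b)=0; units ≡ 7, 7 (mod 8); ε·ε+αω+βω = 1·1+-2·0+0·0 ≡ 1  ⇒  (a,b)_2 = -1.
v=∞: 12903 > 0 and -90321 < 0  ⇒  (a,b)_∞ = +1.
v=11: a=11^1·(≡10), b=11^1·(≡6) mod 11; (10|11)=-1, (6|11)=-1; (−1)^{1·1·5}·(-1)^1·(-1)^1 = -1.
v=3: a=3^3·(≡2), b=3^1·(≡1) mod 3; (2|3)=-1, (1|3)=+1; (−1)^{3·1·1}·(-1)^1·(+1)^3 = +1.
v=7: a=7^2·(≡2), b=7^1·(≡5) mod 7; (2|7)=+1, (5|7)=-1; (−1)^{2·1·3}·(+1)^1·(-1)^2 = +1.
v=23: a=23^1·(≡8), b=23^1·(≡6) mod 23; (8|23)=+1, (6|23)=+1; (−1)^{1·1·11}·(+1)^1·(+1)^1 = -1.
v=5: a=5^-4·(≡3), b=5^0·(≡4) mod 5; (3|5)=-1, (4|5)=+1; (−1)^{-4·0·2}·(-1)^0·(+1)^-4 = +1.
|Ram(12903, -90321)| = 4, even; anisotropic at {2, 11, 17, 23}.

[2, 11, 17, 23]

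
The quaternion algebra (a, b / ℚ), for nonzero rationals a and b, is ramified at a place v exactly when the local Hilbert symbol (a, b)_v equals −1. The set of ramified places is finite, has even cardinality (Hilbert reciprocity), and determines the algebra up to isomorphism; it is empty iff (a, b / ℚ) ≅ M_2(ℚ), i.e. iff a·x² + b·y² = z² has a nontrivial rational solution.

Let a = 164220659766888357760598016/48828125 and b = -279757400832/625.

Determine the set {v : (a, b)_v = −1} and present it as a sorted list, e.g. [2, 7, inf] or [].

(a, b) ≡ (3570, -5187) mod (ℚ^×)²; places V = {2, 3, 5, 7, 13, 17, 19, ∞}.
(a,b)_2: α=21, β=8; u≡1, v≡5 (mod 8); ε(u)ε(v)=0·0, αω(v)=21·1, βω(u)=8·0; sum ≡ 1  ⇒  -1.
(a,b)_13: α=2, u≡5; β=1, v≡4 (mod 13); (5|13)=-1, (4|13)=+1; sign (−1)^0·-1^1·+1^2 = -1.
(a,b)_7: α=1, u≡3; β=1, v≡4 (mod 7); (3|7)=-1, (4|7)=+1; sign (−1)^1·-1^1·+1^1 = +1.
(a,b)_17: α=5, u≡6; β=2, v≡16 (mod 17); (6|17)=-1, (16|17)=+1; sign (−1)^0·-1^2·+1^5 = +1.
(a,b)_3: α=17, u≡2; β=7, v≡2 (mod 3); (2|3)=-1, (2|3)=-1; sign (−1)^1·-1^7·-1^17 = -1.
(a,b)_∞: sgn(3570)=+, sgn(-5187)=−, so +1.
(a,b)_19: α=2, u≡7; β=1, v≡8 (mod 19); (7|19)=+1, (8|19)=-1; sign (−1)^0·+1^1·-1^2 = +1.
(a,b)_5: α=-11, u≡1; β=-4, v≡3 (mod 5); (1|5)=+1, (3|5)=-1; sign (−1)^0·+1^-4·-1^-11 = -1.
|Ram(3570, -5187)| = 4, even; anisotropic at {2, 3, 5, 13}.

[2, 3, 5, 13]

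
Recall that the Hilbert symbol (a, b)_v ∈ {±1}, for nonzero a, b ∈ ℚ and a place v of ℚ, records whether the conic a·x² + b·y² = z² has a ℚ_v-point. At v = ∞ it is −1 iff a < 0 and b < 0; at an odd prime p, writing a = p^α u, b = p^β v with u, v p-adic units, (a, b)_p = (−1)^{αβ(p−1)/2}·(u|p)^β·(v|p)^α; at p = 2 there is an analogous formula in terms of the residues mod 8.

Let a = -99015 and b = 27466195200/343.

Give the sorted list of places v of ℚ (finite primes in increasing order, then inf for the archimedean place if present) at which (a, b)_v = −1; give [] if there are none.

[]

Mod squares: a ≡ -99015, b ≡ 17871. Check v ∈ {∞, 2, 3, 5, 7, 23, 37, 41}.
v=3: a=3^1·(≡1), b=3^1·(≡2) mod 3; (1|3)=+1, (2|3)=-1; (−1)^{1·1·1}·(+1)^1·(-1)^1 = +1.
v=∞: -99015 < 0 and 17871 > 0  ⇒  (a,b)_∞ = +1.
v=2: v_2(a)=0, v_2(b)=8; units ≡ 1, 7 (mod 8); ε·ε+αω+βω = 0·1+0·0+8·0 ≡ 0  ⇒  (a,b)_2 = +1.
v=23: a=23^1·(≡19), b=23^1·(≡1) mod 23; (19|23)=-1, (1|23)=+1; (−1)^{1·1·11}·(-1)^1·(+1)^1 = +1.
v=37: a=37^0·(≡34), b=37^1·(≡8) mod 37; (34|37)=+1, (8|37)=-1; (−1)^{0·1·18}·(+1)^1·(-1)^0 = +1.
v=41: a=41^1·(≡4), b=41^2·(≡33) mod 41; (4|41)=+1, (33|41)=+1; (−1)^{1·2·20}·(+1)^2·(+1)^1 = +1.
v=7: a=7^1·(≡2), b=7^-3·(≡3) mod 7; (2|7)=+1, (3|7)=-1; (−1)^{1·-3·3}·(+1)^-3·(-1)^1 = +1.
v=5: a=5^1·(≡2), b=5^2·(≡1) mod 5; (2|5)=-1, (1|5)=+1; (−1)^{1·2·2}·(-1)^2·(+1)^1 = +1.
Every local symbol is +1, so the conic -99015·x² + 17871·y² = z² has ℚ_v-points for all v and hence a ℚ-point; (a, b / ℚ) ≅ M_2(ℚ).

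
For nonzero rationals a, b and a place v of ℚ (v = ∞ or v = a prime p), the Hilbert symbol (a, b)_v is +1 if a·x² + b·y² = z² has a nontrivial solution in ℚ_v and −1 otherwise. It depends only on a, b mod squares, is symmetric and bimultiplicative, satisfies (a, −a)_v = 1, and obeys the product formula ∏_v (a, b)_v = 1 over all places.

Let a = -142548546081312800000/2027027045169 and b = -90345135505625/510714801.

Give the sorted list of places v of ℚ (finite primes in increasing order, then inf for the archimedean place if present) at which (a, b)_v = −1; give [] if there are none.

(a, b) ≡ (-5, -209) mod (ℚ^×)²; places V = {2, 3, 5, 7, 11, 13, 17, 19, 31, ∞}.
(a,b)_13: α=2, u≡8; β=2, v≡12 (mod 13); (8|13)=-1, (12|13)=+1; sign (−1)^0·-1^2·+1^2 = +1.
(a,b)_17: α=6, u≡7; β=4, v≡3 (mod 17); (7|17)=-1, (3|17)=-1; sign (−1)^0·-1^4·-1^6 = +1.
(a,b)_11: α=2, u≡2; β=1, v≡3 (mod 11); (2|11)=-1, (3|11)=+1; sign (−1)^0·-1^1·+1^2 = -1.
(a,b)_7: α=-2, u≡2; β=2, v≡4 (mod 7); (2|7)=+1, (4|7)=+1; sign (−1)^0·+1^2·+1^-2 = +1.
(a,b)_19: α=2, u≡3; β=1, v≡12 (mod 19); (3|19)=-1, (12|19)=-1; sign (−1)^0·-1^1·-1^2 = -1.
(a,b)_2: α=8, β=0; u≡3, v≡7 (mod 8); ε(u)ε(v)=1·1, αω(v)=8·0, βω(u)=0·1; sum ≡ 1  ⇒  -1.
(a,b)_31: α=-2, u≡11; β=-2, v≡16 (mod 31); (11|31)=-1, (16|31)=+1; sign (−1)^0·-1^-2·+1^-2 = +1.
(a,b)_5: α=5, u≡1; β=4, v≡1 (mod 5); (1|5)=+1, (1|5)=+1; sign (−1)^0·+1^4·+1^5 = +1.
(a,b)_∞: sgn(-5)=−, sgn(-209)=−, so -1.
(a,b)_3: α=-16, u≡1; β=-12, v≡1 (mod 3); (1|3)=+1, (1|3)=+1; sign (−1)^0·+1^-12·+1^-16 = +1.
(-5, -209 / ℚ) ramifies at {2, 11, 19, ∞}: a division algebra.

[2, 11, 19, inf]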